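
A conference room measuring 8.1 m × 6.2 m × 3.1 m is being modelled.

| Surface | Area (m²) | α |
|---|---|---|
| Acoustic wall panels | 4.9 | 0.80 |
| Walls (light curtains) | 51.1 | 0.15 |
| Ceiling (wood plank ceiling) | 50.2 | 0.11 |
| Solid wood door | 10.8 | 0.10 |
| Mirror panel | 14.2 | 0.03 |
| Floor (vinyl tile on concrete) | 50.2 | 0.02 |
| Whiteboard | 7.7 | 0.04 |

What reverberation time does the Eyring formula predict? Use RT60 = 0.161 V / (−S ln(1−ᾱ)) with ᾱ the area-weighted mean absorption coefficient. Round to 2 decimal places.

1.19 s

Total surface area S = 4.9 + 51.1 + 50.2 + 10.8 + 14.2 + 50.2 + 7.7 = 189.1 m².
Absorption A = 4.9×0.80 + 51.1×0.15 + 50.2×0.11 + 10.8×0.10 + 14.2×0.03 + 50.2×0.02 + 7.7×0.04 = 19.925 sabins.
Mean coefficient ᾱ = A/S = 0.1054.
−S·ln(1−ᾱ) = −189.1 × ln(1 − 0.1054) = 21.062.
V = 8.1 × 6.2 × 3.1 = 155.682 m³.
RT60 = 0.161 × 155.682 / 21.062 = 1.19 s.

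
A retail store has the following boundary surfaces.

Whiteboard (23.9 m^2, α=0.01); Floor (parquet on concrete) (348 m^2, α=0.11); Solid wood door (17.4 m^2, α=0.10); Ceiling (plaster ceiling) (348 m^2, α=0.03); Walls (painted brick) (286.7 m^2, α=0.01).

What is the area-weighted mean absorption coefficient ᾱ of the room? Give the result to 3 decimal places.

S = Σ Sᵢ = 23.9 + 348 + 17.4 + 348 + 286.7 = 1024.0 m^2.
Weighted sum Σ Sα = 53.566.
ᾱ = 53.566 / 1024.0 = 0.052.

0.052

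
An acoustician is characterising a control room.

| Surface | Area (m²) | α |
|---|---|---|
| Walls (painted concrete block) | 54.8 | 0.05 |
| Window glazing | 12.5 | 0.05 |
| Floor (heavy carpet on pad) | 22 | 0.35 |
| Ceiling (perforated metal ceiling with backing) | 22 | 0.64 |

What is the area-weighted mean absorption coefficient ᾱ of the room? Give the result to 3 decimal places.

0.226

S = Σ Sᵢ = 54.8 + 12.5 + 22 + 22 = 111.3 m².
A = 54.8*0.05 + 12.5*0.05 + 22*0.35 + 22*0.64 = 25.145 sabins.
ᾱ = A/S = 0.226.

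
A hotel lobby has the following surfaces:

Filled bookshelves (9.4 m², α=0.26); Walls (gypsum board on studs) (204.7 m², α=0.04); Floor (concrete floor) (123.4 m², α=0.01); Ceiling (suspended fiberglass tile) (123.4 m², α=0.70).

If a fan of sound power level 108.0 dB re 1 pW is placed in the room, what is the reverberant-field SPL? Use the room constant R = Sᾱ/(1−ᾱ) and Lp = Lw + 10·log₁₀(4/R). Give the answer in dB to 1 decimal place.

93.1 dB

A = 98.246 sabins; S = 460.9 m².
ᾱ = 98.246/460.9 = 0.2132; R = Sᾱ/(1−ᾱ) = 98.246/(1−0.2132) = 124.868 m².
Lp = Lw + 10 log₁₀(4/R) = 108.0 -14.94 = 93.1 dB.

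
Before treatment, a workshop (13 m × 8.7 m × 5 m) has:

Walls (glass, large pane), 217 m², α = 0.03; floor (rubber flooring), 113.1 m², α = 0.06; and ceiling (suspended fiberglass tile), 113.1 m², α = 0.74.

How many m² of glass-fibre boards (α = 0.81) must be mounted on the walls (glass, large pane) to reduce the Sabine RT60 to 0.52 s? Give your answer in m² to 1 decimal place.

100.1

Summing Sᵢαᵢ: 6.510 + 6.786 + 83.694 → A₁ = 96.990 sabins.
Required A₂ = 0.161·565.5/0.52 = 175.088 sabins.
Absorption to add: 175.088 − 96.990 = 78.098 sabins.
Net gain per m²: Δα = 0.81 − 0.03 = 0.78.
Panel area = 78.098 / 0.78 = 100.1 m².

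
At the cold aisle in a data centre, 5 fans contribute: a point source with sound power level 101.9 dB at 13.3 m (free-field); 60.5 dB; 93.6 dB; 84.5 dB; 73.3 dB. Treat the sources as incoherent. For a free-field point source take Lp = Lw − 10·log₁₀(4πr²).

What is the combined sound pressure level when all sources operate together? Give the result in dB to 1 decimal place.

Source at 13.3 m: Lp = 101.9 − 10·log₁₀(4π·13.3²) = 101.9 − 10·log₁₀(2222.865) = 68.4 dB.
Sum in the linear (power) domain: Σ 10^(Lᵢ/10) = 10^(68.4/10) + 10^(60.5/10) + 10^(93.6/10) + 10^(84.5/10) + 10^(73.3/10) = 2.602e+09.
L_total = 10·log₁₀(2.602e+09) = 94.2 dB.

94.2 dB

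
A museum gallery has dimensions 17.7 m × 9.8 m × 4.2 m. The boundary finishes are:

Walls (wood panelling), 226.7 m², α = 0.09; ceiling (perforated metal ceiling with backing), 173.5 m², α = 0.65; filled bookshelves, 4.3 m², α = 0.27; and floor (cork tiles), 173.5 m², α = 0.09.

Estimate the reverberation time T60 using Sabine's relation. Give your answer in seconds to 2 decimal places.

Equivalent absorption area: A = 226.7·0.09 + 173.5·0.65 + 4.3·0.27 + 173.5·0.09 = 149.954 m².
Room volume: 728.532 m³.
T = 0.161 V/A = 0.161·728.532/149.954 = 0.78 s.

0.78 sec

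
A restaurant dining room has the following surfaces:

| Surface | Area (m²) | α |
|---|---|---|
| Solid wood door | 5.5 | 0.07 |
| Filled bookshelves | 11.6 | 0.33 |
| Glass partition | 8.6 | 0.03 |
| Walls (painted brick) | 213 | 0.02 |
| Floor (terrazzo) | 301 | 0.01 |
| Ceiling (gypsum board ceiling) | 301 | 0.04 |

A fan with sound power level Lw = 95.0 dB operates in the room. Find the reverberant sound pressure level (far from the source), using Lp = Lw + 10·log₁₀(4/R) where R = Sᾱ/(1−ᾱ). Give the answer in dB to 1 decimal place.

Σ(Sᵢαᵢ) = 5.5×0.07 + 11.6×0.33 + 8.6×0.03 + 213×0.02 + 301×0.01 + 301×0.04 = 23.781; total area S = 840.7 m².
ᾱ = 23.781/840.7 = 0.0283; R = Sᾱ/(1−ᾱ) = 23.781/(1−0.0283) = 24.474 m².
Lp = 95.0 + 10·log₁₀(4/24.474) = 95.0 + (-7.87) = 87.1 dB.

87.1 dB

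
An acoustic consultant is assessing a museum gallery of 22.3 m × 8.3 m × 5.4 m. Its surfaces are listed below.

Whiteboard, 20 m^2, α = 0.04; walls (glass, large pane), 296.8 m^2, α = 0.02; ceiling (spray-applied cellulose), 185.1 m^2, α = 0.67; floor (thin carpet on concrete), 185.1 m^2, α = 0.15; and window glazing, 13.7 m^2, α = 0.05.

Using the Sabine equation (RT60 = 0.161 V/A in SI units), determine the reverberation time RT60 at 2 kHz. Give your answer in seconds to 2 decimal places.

1.01 s

A = Σ Sᵢαᵢ = 20*0.04 + 296.8*0.02 + 185.1*0.67 + 185.1*0.15 + 13.7*0.05 = 159.203 sabins.
Room volume: 999.486 m³.
RT60 = 0.161 · V / A = 0.161 × 999.486 / 159.203 = 1.01 s.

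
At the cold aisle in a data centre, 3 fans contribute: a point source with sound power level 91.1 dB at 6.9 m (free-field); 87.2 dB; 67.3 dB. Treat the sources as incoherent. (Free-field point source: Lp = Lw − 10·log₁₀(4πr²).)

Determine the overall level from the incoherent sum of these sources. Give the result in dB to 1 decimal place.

87.3 dB

Source at 6.9 m: Lp = 91.1 − 10·log₁₀(4π·6.9²) = 91.1 − 10·log₁₀(598.285) = 63.3 dB.
Sum in the linear (power) domain: Σ 10^(Lᵢ/10) = 10^(63.3/10) + 10^(87.2/10) + 10^(67.3/10) = 5.323e+08.
Combined level = 10 log₁₀(5.323e+08) = 87.3 dB.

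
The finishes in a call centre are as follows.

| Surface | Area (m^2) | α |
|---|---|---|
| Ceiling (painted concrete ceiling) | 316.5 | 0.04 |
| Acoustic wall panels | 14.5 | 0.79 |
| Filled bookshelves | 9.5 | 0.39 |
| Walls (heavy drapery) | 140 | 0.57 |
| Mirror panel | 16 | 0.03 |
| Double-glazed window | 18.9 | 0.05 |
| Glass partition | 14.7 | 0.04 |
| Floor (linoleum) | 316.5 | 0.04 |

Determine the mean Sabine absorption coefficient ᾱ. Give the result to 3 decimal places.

0.144

S = Σ Sᵢ = 316.5 + 14.5 + 9.5 + 140 + 16 + 18.9 + 14.7 + 316.5 = 846.6 m^2.
Weighted sum Σ Sα = 122.293.
ᾱ = 122.293 / 846.6 = 0.144.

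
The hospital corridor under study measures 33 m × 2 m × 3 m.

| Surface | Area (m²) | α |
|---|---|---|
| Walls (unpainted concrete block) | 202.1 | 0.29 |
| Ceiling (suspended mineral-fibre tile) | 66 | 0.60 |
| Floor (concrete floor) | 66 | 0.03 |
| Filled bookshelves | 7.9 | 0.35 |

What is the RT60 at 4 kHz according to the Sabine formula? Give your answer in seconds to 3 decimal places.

0.310 s

Total absorption A = 202.1×0.29 + 66×0.60 + 66×0.03 + 7.9×0.35
  = 58.609 + 39.600 + 1.980 + 2.765 = 102.954 m² sabins.
V = 33·2·3 = 198 m³.
Sabine: RT60 = 0.161 × 198 / 102.954 = 0.310 s.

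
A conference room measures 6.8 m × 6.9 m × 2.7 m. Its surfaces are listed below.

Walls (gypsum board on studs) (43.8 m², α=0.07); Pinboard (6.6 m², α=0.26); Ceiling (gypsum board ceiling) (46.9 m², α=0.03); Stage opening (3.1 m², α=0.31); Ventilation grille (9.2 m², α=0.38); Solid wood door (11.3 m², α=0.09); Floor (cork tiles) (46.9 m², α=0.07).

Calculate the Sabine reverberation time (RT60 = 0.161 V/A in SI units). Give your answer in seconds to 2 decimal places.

Summing Sᵢαᵢ: 3.066 + 1.716 + 1.407 + 0.961 + 3.496 + 1.017 + 3.283 → A = 14.946 sabins.
Volume V = 6.8 × 6.9 × 2.7 = 126.684 m³.
RT60 = 0.161 · V / A = 0.161 × 126.684 / 14.946 = 1.36 s.

1.36 s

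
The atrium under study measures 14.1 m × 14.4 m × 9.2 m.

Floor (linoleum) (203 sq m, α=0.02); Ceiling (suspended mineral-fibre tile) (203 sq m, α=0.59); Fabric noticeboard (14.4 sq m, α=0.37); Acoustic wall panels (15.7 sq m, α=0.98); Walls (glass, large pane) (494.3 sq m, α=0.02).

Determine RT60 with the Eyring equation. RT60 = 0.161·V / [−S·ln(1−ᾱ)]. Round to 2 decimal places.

S = Σ Sᵢ = 930.4 sq m.
Absorption A = 203×0.02 + 203×0.59 + 14.4×0.37 + 15.7×0.98 + 494.3×0.02 = 154.430 sabins.
Mean coefficient ᾱ = A/S = 0.1660.
−S·ln(1−ᾱ) = −930.4 × ln(1 − 0.1660) = 168.888.
V = 14.1 × 14.4 × 9.2 = 1867.968 m³.
T = 0.161·V/[−S·ln(1−ᾱ)] = 0.161·1867.968/168.888 = 1.78 s.

1.78 s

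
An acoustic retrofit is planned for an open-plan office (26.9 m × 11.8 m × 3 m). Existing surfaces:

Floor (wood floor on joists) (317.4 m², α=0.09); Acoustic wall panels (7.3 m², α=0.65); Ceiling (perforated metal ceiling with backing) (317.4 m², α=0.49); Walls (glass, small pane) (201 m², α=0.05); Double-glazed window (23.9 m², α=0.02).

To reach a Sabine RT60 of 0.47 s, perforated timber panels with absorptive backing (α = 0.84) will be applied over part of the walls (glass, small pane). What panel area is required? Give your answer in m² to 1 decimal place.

160.6

Summing Sᵢαᵢ: 28.566 + 4.745 + 155.526 + 10.050 + 0.478 → A₁ = 199.365 sabins.
V = 952.26 m³. Target absorption A₂ = 0.161 × 952.26 / 0.47 = 326.200 sabins.
ΔA needed = 326.200 − 199.365 = 126.835 sabins.
Net gain per m²: Δα = 0.84 − 0.05 = 0.79.
Area = ΔA/Δα = 126.835/0.79 = 160.6 m².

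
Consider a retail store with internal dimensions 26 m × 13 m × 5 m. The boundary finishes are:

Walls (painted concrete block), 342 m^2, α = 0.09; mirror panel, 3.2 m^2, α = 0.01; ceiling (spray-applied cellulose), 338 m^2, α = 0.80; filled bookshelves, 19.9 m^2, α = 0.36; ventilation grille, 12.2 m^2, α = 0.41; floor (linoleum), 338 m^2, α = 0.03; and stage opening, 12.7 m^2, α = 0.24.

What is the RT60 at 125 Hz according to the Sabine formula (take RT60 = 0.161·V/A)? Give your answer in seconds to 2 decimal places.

0.83 s

Summing Sᵢαᵢ: 30.780 + 0.032 + 270.400 + 7.164 + 5.002 + 10.140 + 3.048 → A = 326.566 sabins.
V = 26·13·5 = 1690 m³.
Sabine: RT60 = 0.161 × 1690 / 326.566 = 0.83 s.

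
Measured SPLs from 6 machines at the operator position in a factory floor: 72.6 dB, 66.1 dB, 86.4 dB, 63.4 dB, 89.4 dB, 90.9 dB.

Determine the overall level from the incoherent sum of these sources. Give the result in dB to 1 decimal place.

Converting to relative power and adding: 10^(72.6/10) + 10^(66.1/10) + 10^(86.4/10) + 10^(63.4/10) + 10^(89.4/10) + 10^(90.9/10) = 2.562e+09.
Combined level = 10 log₁₀(2.562e+09) = 94.1 dB.

94.1 dB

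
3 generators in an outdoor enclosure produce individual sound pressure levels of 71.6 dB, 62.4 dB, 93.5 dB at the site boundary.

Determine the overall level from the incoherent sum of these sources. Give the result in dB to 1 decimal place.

Σ 10^(Lᵢ/10) = 2.255e+09.
Back to dB: 10·log₁₀ Σ = 93.5 dB.

93.5 dB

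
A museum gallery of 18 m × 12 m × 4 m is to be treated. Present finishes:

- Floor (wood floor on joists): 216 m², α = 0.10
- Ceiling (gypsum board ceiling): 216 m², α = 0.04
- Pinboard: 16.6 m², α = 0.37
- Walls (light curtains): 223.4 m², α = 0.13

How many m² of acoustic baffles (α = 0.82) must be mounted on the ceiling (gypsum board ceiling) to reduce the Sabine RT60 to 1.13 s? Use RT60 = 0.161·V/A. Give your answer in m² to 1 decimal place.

73.9

Total absorption A₁ = 216*0.10 + 216*0.04 + 16.6*0.37 + 223.4*0.13
  = 21.600 + 8.640 + 6.142 + 29.042 = 65.424 m² sabins.
Required A₂ = 0.161·864/1.13 = 123.101 sabins.
Absorption to add: 123.101 − 65.424 = 57.677 sabins.
Net gain per m²: Δα = 0.82 − 0.04 = 0.78.
Area = ΔA/Δα = 57.677/0.78 = 73.9 m².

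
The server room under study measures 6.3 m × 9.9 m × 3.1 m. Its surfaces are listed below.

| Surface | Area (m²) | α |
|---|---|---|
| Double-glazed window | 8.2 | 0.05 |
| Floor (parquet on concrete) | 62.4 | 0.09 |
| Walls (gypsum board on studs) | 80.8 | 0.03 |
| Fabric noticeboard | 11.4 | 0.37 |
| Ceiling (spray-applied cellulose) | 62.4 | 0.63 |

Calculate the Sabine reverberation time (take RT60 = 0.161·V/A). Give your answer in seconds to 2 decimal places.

Summing Sᵢαᵢ: 0.410 + 5.616 + 2.424 + 4.218 + 39.312 → A = 51.980 sabins.
Volume V = 6.3 × 9.9 × 3.1 = 193.347 m³.
RT60 = 0.161 · V / A = 0.161 × 193.347 / 51.980 = 0.60 s.

0.60 s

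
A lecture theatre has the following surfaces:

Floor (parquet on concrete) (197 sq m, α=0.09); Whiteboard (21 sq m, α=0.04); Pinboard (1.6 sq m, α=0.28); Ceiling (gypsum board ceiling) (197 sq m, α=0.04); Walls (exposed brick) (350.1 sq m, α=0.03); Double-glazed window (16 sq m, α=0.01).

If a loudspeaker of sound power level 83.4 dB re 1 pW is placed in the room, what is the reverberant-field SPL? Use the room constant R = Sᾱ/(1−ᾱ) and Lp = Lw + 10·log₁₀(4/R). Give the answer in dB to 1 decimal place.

73.5 dB

A = 37.561 sabins; S = 782.7 sq m.
ᾱ = 37.561/782.7 = 0.0480; R = Sᾱ/(1−ᾱ) = 37.561/(1−0.0480) = 39.455 sq m.
Lp = Lw + 10 log₁₀(4/R) = 83.4 -9.94 = 73.5 dB.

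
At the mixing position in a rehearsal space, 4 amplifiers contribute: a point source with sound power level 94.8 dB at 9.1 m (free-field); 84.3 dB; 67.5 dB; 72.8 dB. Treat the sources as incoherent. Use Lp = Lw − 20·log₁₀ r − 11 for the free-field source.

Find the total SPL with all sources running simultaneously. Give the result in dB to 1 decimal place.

84.7 dB

Source at 9.1 m: Lp = 94.8 − 20·log₁₀(9.1) − 11 = 64.6 dB.
Converting to relative power and adding: 10^(64.6/10) + 10^(84.3/10) + 10^(67.5/10) + 10^(72.8/10) = 2.967e+08.
Combined level = 10 log₁₀(2.967e+08) = 84.7 dB.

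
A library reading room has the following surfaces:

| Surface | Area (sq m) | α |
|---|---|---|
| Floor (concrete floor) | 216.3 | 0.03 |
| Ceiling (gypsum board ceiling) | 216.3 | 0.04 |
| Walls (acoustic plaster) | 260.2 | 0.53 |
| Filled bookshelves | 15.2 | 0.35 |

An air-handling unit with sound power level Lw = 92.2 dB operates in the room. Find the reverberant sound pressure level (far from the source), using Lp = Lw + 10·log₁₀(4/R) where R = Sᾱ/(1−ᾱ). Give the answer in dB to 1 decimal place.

Σ(Sᵢαᵢ) = 216.3×0.03 + 216.3×0.04 + 260.2×0.53 + 15.2×0.35 = 158.367; total area S = 708.0 sq m.
ᾱ = 0.2237, so room constant R = A/(1−ᾱ) = 204.002 sq m.
Lp = Lw + 10 log₁₀(4/R) = 92.2 -17.08 = 75.1 dB.

75.1 dB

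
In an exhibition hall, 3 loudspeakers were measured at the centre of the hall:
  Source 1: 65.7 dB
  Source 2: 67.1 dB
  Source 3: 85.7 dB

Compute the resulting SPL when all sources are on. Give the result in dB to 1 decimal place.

Sum in the linear (power) domain: Σ 10^(Lᵢ/10) = 10^(65.7/10) + 10^(67.1/10) + 10^(85.7/10) = 3.804e+08.
L_total = 10·log₁₀(3.804e+08) = 85.8 dB.

85.8 dB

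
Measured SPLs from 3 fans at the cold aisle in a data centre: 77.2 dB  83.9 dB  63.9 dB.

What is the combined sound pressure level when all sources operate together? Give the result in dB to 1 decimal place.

Converting to relative power and adding: 10^(77.2/10) + 10^(83.9/10) + 10^(63.9/10) = 3.004e+08.
L_total = 10·log₁₀(3.004e+08) = 84.8 dB.

84.8 dB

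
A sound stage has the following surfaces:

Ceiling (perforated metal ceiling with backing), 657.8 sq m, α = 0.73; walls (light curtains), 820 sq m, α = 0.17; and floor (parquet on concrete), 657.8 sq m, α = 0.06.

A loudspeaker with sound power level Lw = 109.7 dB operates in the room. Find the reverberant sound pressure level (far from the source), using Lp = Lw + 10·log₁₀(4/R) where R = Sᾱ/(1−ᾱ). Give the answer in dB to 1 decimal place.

85.9 dB

A = 659.062 sabins; S = 2135.6 sq m.
ᾱ = 659.062/2135.6 = 0.3086; R = Sᾱ/(1−ᾱ) = 659.062/(1−0.3086) = 953.228 sq m.
Lp = Lw + 10 log₁₀(4/R) = 109.7 -23.77 = 85.9 dB.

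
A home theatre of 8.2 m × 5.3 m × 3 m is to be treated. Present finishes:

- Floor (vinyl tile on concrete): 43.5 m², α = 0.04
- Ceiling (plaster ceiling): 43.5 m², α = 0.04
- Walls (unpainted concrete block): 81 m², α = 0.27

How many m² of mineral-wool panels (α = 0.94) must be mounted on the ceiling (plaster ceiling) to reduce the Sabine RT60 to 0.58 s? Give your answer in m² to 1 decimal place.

12.0

Equivalent absorption area: A₁ = 43.5×0.04 + 43.5×0.04 + 81×0.27 = 25.350 m².
V = 130.38 m³. Target absorption A₂ = 0.161 × 130.38 / 0.58 = 36.192 sabins.
Absorption to add: 36.192 − 25.350 = 10.842 sabins.
Each m² of panel replacing the ceiling (plaster ceiling) adds (0.94 − 0.04) = 0.90 sabins.
Area = ΔA/Δα = 10.842/0.90 = 12.0 m².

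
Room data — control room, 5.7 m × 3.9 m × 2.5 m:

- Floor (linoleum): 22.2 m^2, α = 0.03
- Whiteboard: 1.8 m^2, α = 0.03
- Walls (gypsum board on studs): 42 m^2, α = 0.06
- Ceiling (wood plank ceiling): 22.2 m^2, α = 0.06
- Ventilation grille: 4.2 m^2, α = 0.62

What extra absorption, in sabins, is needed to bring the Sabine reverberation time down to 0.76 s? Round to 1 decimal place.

Summing Sᵢαᵢ: 0.666 + 0.054 + 2.520 + 1.332 + 2.604 → A₁ = 7.176 sabins.
For T = 0.76 s, need A₂ = 0.161·V/T = 0.161·55.575/0.76 = 11.773 sabins.
ΔA = A₂ − A₁ = 11.773 − 7.176 = 4.6 sabins.

4.6 sabins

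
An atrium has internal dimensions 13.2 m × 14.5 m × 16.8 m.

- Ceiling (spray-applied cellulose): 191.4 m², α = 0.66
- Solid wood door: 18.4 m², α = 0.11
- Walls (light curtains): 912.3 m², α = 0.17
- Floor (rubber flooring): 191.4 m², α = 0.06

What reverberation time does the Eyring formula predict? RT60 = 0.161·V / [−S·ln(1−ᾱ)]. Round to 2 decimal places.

1.55 seconds

Total surface area S = 191.4 + 18.4 + 912.3 + 191.4 = 1313.5 m².
Absorption A = 191.4·0.66 + 18.4·0.11 + 912.3·0.17 + 191.4·0.06 = 294.923 sabins.
ᾱ = 294.923 / 1313.5 = 0.2245.
Eyring denominator: −S ln(1−ᾱ) = 333.954.
V = 13.2 × 14.5 × 16.8 = 3215.52 m³.
RT60 = 0.161 × 3215.52 / 333.954 = 1.55 s.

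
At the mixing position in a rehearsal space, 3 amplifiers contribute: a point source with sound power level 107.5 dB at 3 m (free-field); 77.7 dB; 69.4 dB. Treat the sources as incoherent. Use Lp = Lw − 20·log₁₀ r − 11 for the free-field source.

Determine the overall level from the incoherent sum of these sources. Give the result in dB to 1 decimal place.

Source at 3 m: Lp = 107.5 − 20·log₁₀(3) − 11 = 87.0 dB.
Converting to relative power and adding: 10^(87.0/10) + 10^(77.7/10) + 10^(69.4/10) = 5.688e+08.
L_total = 10·log₁₀(5.688e+08) = 87.5 dB.

87.5 dB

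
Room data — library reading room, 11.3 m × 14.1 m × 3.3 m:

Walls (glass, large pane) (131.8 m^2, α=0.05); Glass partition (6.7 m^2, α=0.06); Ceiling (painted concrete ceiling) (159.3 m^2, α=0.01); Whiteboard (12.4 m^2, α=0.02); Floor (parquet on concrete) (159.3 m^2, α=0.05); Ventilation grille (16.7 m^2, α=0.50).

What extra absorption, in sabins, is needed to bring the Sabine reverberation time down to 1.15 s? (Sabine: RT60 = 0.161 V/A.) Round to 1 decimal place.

48.5 sabins

Equivalent absorption area: A₁ = 131.8*0.05 + 6.7*0.06 + 159.3*0.01 + 12.4*0.02 + 159.3*0.05 + 16.7*0.50 = 25.148 m^2.
For T = 1.15 s, need A₂ = 0.161·V/T = 0.161·525.789/1.15 = 73.610 sabins.
Shortfall: 73.610 − 25.148 = 48.5 sabins.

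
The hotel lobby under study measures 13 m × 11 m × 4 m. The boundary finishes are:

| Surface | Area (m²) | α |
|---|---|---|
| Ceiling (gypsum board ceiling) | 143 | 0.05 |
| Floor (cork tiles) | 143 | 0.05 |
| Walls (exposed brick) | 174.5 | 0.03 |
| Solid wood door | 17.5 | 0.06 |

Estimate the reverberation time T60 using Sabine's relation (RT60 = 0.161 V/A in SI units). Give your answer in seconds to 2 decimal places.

A = Σ Sᵢαᵢ = 143·0.05 + 143·0.05 + 174.5·0.03 + 17.5·0.06 = 20.585 sabins.
Room volume: 572 m³.
RT60 = 0.161 · V / A = 0.161 × 572 / 20.585 = 4.47 s.

4.47 s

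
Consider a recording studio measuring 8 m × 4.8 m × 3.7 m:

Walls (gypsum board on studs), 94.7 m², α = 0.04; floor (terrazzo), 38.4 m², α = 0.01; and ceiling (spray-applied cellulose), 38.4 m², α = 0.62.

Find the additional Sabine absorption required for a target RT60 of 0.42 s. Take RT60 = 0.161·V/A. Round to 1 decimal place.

26.5 sabins

Total absorption A₁ = 94.7×0.04 + 38.4×0.01 + 38.4×0.62
  = 3.788 + 0.384 + 23.808 = 27.980 m² sabins.
For T = 0.42 s, need A₂ = 0.161·V/T = 0.161·142.08/0.42 = 54.464 sabins.
Additional absorption ΔA = 54.464 − 27.980 = 26.5 sabins.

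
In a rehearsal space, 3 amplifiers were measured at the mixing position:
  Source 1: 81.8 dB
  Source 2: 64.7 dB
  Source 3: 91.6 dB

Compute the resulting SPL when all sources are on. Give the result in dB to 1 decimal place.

92.0 dB

Σ 10^(Lᵢ/10) = 1.6e+09.
Combined level = 10 log₁₀(1.6e+09) = 92.0 dB.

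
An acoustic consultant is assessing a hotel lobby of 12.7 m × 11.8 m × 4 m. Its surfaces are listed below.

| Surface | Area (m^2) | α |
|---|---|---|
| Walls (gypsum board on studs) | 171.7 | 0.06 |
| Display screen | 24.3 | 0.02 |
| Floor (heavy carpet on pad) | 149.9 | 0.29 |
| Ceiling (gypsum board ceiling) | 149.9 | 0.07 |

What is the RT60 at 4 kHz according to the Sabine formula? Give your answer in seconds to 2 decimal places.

1.49 seconds

Summing Sᵢαᵢ: 10.302 + 0.486 + 43.471 + 10.493 → A = 64.752 sabins.
V = 12.7·11.8·4 = 599.44 m³.
T = 0.161 V/A = 0.161·599.44/64.752 = 1.49 s.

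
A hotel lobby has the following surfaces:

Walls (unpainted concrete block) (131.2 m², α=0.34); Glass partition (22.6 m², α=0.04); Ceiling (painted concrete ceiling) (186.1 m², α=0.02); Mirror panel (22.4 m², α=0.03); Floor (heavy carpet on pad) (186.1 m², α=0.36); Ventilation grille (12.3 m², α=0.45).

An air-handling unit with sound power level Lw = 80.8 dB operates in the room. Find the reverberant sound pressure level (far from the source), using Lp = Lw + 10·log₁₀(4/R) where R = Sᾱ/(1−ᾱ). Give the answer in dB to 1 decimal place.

64.9 dB

Σ(Sᵢαᵢ) = 131.2·0.34 + 22.6·0.04 + 186.1·0.02 + 22.4·0.03 + 186.1·0.36 + 12.3·0.45 = 122.437; total area S = 560.7 m².
ᾱ = 122.437/560.7 = 0.2184; R = Sᾱ/(1−ᾱ) = 122.437/(1−0.2184) = 156.649 m².
Lp = 80.8 + 10·log₁₀(4/156.649) = 80.8 + (-15.93) = 64.9 dB.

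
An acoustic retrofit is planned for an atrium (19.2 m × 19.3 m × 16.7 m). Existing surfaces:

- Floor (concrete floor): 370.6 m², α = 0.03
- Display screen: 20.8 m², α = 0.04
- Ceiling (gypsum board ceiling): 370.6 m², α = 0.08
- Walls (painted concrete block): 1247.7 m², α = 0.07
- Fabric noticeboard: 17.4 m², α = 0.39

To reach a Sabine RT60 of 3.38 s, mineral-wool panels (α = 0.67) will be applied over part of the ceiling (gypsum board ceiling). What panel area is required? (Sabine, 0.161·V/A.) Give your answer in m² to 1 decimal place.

Total absorption A₁ = 370.6*0.03 + 20.8*0.04 + 370.6*0.08 + 1247.7*0.07 + 17.4*0.39
  = 11.118 + 0.832 + 29.648 + 87.339 + 6.786 = 135.723 m² sabins.
V = 6188.352 m³. Target absorption A₂ = 0.161 × 6188.352 / 3.38 = 294.771 sabins.
Absorption to add: 294.771 − 135.723 = 159.048 sabins.
Net gain per m²: Δα = 0.67 − 0.08 = 0.59.
Area = ΔA/Δα = 159.048/0.59 = 269.6 m².

269.6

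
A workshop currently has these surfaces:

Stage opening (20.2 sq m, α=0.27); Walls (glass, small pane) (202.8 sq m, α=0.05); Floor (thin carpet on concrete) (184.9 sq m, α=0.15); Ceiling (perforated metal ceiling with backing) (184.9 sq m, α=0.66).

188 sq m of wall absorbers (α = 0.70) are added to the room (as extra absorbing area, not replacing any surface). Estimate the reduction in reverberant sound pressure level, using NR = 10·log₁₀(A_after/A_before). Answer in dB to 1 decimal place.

Summing Sᵢαᵢ: 5.454 + 10.140 + 27.735 + 122.034 → A_before = 165.363 sabins.
Added absorption = 188 × 0.70 = 131.600 sabins.
A_after = 165.363 + 131.600 = 296.963 sabins.
NR = 10·log₁₀(296.963/165.363) = 2.5 dB.

2.5 dB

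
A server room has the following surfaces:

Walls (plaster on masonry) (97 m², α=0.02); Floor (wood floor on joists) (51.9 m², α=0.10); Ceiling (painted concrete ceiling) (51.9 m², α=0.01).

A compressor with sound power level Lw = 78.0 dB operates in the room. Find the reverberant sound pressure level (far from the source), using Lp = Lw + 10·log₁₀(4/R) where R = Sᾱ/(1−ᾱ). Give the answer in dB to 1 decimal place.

A = 7.649 sabins; S = 200.8 m².
ᾱ = 7.649/200.8 = 0.0381; R = Sᾱ/(1−ᾱ) = 7.649/(1−0.0381) = 7.952 m².
Lp = 78.0 + 10·log₁₀(4/7.952) = 78.0 + (-2.98) = 75.0 dB.

75.0 dB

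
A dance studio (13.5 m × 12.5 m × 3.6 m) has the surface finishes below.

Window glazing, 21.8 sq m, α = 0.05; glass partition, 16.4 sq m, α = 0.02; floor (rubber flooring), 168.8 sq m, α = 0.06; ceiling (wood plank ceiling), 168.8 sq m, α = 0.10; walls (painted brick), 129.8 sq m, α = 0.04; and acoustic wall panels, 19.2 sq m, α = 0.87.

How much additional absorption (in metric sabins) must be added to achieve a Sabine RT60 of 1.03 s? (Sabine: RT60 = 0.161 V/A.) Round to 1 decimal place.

Total absorption A₁ = 21.8*0.05 + 16.4*0.02 + 168.8*0.06 + 168.8*0.10 + 129.8*0.04 + 19.2*0.87
  = 1.090 + 0.328 + 10.128 + 16.880 + 5.192 + 16.704 = 50.322 sq m sabins.
V = 607.5 m³. Required absorption A₂ = 0.161 × 607.5 / 1.03 = 94.959 sabins.
Shortfall: 94.959 − 50.322 = 44.6 sabins.

44.6 sabins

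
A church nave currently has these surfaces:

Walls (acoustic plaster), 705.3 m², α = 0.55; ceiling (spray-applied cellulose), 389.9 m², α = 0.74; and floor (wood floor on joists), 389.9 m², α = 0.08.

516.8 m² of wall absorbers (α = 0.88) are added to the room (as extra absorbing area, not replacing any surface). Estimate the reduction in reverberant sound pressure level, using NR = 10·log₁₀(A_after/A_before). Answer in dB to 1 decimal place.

2.2 dB

Summing Sᵢαᵢ: 387.915 + 288.526 + 31.192 → A_before = 707.633 sabins.
Added absorption = 516.8 × 0.88 = 454.784 sabins.
New total A_after = 1162.417 sabins.
NR = 10·log₁₀(1162.417/707.633) = 2.2 dB.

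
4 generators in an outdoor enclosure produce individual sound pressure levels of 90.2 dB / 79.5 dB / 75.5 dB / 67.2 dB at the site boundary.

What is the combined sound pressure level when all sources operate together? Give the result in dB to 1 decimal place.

90.7 dB

Σ 10^(Lᵢ/10) = 1.177e+09.
Combined level = 10 log₁₀(1.177e+09) = 90.7 dB.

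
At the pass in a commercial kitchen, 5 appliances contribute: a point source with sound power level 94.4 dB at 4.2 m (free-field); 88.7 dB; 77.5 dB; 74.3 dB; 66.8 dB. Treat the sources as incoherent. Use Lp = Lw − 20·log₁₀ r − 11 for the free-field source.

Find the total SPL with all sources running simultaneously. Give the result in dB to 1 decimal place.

Source at 4.2 m: Lp = 94.4 − 20·log₁₀(4.2) − 11 = 70.9 dB.
Converting to relative power and adding: 10^(70.9/10) + 10^(88.7/10) + 10^(77.5/10) + 10^(74.3/10) + 10^(66.8/10) = 8.415e+08.
Combined level = 10 log₁₀(8.415e+08) = 89.3 dB.

89.3 dB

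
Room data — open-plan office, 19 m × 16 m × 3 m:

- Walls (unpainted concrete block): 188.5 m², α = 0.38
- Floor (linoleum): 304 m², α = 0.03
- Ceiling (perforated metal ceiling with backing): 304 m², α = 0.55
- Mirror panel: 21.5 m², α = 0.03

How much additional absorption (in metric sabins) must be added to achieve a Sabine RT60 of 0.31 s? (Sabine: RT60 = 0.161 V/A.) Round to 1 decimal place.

225.1 sabins

Equivalent absorption area: A₁ = 188.5×0.38 + 304×0.03 + 304×0.55 + 21.5×0.03 = 248.595 m².
V = 912 m³. Required absorption A₂ = 0.161 × 912 / 0.31 = 473.652 sabins.
Shortfall: 473.652 − 248.595 = 225.1 sabins.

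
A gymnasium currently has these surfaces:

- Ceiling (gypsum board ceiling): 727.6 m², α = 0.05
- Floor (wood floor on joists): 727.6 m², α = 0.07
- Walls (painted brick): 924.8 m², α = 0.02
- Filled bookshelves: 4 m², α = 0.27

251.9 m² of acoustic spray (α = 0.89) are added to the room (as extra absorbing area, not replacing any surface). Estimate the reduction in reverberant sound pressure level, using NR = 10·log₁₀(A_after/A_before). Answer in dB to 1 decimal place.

Summing Sᵢαᵢ: 36.380 + 50.932 + 18.496 + 1.080 → A_before = 106.888 sabins.
Added absorption = 251.9 × 0.89 = 224.191 sabins.
A_after = 106.888 + 224.191 = 331.079 sabins.
Reduction = 10 log₁₀(A_after/A_before) = 10 log₁₀(3.0974) = 4.9 dB.

4.9 dB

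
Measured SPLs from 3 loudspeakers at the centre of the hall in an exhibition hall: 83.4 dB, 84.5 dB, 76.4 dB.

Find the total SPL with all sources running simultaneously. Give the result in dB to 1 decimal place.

87.4 dB

Σ 10^(Lᵢ/10) = 5.443e+08.
L_total = 10·log₁₀(5.443e+08) = 87.4 dB.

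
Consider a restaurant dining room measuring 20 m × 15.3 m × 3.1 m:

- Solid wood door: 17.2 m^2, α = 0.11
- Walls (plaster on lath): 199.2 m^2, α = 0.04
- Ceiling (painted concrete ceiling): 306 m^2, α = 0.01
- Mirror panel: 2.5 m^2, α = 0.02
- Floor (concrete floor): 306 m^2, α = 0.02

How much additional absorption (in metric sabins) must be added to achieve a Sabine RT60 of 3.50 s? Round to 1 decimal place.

24.5 sabins

Equivalent absorption area: A₁ = 17.2*0.11 + 199.2*0.04 + 306*0.01 + 2.5*0.02 + 306*0.02 = 19.090 m^2.
For T = 3.50 s, need A₂ = 0.161·V/T = 0.161·948.6/3.50 = 43.636 sabins.
ΔA = A₂ − A₁ = 43.636 − 19.090 = 24.5 sabins.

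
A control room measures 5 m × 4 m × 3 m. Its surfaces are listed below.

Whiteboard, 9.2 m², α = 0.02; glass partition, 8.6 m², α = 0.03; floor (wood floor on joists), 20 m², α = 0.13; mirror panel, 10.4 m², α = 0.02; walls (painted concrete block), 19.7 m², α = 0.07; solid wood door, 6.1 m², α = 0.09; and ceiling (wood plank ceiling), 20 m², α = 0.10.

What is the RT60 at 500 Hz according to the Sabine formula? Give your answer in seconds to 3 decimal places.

1.346 s

Total absorption A = 9.2*0.02 + 8.6*0.03 + 20*0.13 + 10.4*0.02 + 19.7*0.07 + 6.1*0.09 + 20*0.10
  = 0.184 + 0.258 + 2.600 + 0.208 + 1.379 + 0.549 + 2.000 = 7.178 m² sabins.
Room volume: 60 m³.
T = 0.161 V/A = 0.161·60/7.178 = 1.346 s.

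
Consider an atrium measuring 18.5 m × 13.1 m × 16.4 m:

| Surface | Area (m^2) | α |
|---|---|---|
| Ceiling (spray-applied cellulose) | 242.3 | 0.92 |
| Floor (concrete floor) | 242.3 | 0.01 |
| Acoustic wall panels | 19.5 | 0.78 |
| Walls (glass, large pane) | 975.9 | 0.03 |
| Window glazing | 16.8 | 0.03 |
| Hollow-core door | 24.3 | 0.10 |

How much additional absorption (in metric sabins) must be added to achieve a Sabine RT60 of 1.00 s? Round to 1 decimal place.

367.1 sabins

Equivalent absorption area: A₁ = 242.3*0.92 + 242.3*0.01 + 19.5*0.78 + 975.9*0.03 + 16.8*0.03 + 24.3*0.10 = 272.760 m^2.
Target A₂ = 0.161·3974.54/1.00 = 639.901 sabins (V = 3974.54 m³).
Shortfall: 639.901 − 272.760 = 367.1 sabins.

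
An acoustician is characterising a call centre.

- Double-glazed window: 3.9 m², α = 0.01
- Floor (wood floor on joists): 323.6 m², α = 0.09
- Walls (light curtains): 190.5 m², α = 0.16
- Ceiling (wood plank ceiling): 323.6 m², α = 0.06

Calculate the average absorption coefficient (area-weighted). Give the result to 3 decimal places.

Total surface area S = 841.6 m².
A = 3.9×0.01 + 323.6×0.09 + 190.5×0.16 + 323.6×0.06 = 79.059 sabins.
ᾱ = 79.059 / 841.6 = 0.094.

0.094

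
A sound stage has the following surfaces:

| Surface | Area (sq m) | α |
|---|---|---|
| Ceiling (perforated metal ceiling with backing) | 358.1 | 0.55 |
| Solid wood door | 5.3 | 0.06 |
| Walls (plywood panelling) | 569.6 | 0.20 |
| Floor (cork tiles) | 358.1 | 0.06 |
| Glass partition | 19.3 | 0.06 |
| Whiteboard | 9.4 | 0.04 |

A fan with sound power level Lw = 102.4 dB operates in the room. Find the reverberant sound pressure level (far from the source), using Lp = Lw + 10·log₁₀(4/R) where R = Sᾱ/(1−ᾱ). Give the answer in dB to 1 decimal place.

A = 334.213 sabins; S = 1319.8 sq m.
ᾱ = 0.2532, so room constant R = A/(1−ᾱ) = 447.527 sq m.
Lp = Lw + 10 log₁₀(4/R) = 102.4 -20.49 = 81.9 dB.

81.9 dB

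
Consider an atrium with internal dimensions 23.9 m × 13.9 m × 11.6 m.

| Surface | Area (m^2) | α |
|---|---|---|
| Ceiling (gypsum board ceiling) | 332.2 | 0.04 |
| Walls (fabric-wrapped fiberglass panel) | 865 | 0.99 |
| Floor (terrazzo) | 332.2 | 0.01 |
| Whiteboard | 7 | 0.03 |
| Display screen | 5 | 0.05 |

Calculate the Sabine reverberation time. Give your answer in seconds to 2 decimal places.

0.71 sec

A = Σ Sᵢαᵢ = 332.2*0.04 + 865*0.99 + 332.2*0.01 + 7*0.03 + 5*0.05 = 873.420 sabins.
V = 23.9·13.9·11.6 = 3853.636 m³.
T = 0.161 V/A = 0.161·3853.636/873.420 = 0.71 s.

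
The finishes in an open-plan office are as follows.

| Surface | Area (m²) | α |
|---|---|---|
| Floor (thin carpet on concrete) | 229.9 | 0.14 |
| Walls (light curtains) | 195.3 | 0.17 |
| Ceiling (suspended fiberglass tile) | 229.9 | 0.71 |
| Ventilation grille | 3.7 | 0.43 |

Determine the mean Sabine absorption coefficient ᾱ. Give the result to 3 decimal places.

0.349

S = Σ Sᵢ = 229.9 + 195.3 + 229.9 + 3.7 = 658.8 m².
A = 229.9·0.14 + 195.3·0.17 + 229.9·0.71 + 3.7·0.43 = 230.207 sabins.
ᾱ = A/S = 0.349.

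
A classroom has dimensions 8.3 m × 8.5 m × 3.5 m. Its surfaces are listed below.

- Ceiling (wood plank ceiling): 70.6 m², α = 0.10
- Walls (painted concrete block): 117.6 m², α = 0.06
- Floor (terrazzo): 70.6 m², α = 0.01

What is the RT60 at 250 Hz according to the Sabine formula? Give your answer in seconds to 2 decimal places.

A = Σ Sᵢαᵢ = 70.6·0.10 + 117.6·0.06 + 70.6·0.01 = 14.822 sabins.
V = 8.3·8.5·3.5 = 246.925 m³.
T = 0.161 V/A = 0.161·246.925/14.822 = 2.68 s.

2.68 seconds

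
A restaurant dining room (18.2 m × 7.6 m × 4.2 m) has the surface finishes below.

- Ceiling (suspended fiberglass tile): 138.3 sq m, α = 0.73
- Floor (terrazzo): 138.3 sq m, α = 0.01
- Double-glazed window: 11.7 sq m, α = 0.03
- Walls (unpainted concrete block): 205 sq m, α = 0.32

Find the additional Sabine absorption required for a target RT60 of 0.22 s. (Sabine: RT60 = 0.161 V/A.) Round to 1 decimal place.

Equivalent absorption area: A₁ = 138.3×0.73 + 138.3×0.01 + 11.7×0.03 + 205×0.32 = 168.293 sq m.
V = 580.944 m³. Required absorption A₂ = 0.161 × 580.944 / 0.22 = 425.145 sabins.
ΔA = A₂ − A₁ = 425.145 − 168.293 = 256.9 sabins.

256.9 sabins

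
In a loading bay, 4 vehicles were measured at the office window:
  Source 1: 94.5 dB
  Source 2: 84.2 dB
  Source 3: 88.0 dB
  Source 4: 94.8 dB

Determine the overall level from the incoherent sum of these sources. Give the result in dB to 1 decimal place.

98.3 dB

Σ 10^(Lᵢ/10) = 6.732e+09.
Back to dB: 10·log₁₀ Σ = 98.3 dB.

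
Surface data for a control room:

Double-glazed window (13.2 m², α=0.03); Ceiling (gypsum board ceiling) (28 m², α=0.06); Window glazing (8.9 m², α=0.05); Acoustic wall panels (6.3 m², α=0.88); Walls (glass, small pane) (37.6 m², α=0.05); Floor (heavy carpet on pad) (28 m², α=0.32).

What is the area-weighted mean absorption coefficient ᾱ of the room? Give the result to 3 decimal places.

Total surface area S = 122.0 m².
Σ(Sᵢαᵢ) = 13.2×0.03 + 28×0.06 + 8.9×0.05 + 6.3×0.88 + 37.6×0.05 + 28×0.32 = 18.905.
ᾱ = A/S = 0.155.

0.155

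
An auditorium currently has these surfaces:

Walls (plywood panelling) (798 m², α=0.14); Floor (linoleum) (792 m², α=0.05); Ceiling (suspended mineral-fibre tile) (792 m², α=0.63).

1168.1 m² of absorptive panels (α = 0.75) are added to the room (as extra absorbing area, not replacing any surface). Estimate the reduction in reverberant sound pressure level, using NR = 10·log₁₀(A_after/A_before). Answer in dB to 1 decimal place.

Summing Sᵢαᵢ: 111.720 + 39.600 + 498.960 → A_before = 650.280 sabins.
Added absorption = 1168.1 × 0.75 = 876.075 sabins.
New total A_after = 1526.355 sabins.
NR = 10·log₁₀(1526.355/650.280) = 3.7 dB.

3.7 dB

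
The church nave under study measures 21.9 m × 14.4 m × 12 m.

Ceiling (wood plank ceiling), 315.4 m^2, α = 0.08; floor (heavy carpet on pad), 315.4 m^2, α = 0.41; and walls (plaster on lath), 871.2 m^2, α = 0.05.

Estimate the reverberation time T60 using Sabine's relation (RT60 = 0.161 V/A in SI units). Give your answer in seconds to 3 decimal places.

3.076 sec

Summing Sᵢαᵢ: 25.232 + 129.314 + 43.560 → A = 198.106 sabins.
V = 21.9·14.4·12 = 3784.32 m³.
RT60 = 0.161 · V / A = 0.161 × 3784.32 / 198.106 = 3.076 s.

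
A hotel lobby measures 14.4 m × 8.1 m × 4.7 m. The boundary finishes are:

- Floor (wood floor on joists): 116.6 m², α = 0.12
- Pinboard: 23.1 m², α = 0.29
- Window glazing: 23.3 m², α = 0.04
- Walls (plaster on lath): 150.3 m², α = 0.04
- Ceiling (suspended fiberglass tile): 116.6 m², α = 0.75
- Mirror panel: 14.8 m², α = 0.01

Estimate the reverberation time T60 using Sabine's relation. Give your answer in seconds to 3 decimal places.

0.766 sec

Equivalent absorption area: A = 116.6·0.12 + 23.1·0.29 + 23.3·0.04 + 150.3·0.04 + 116.6·0.75 + 14.8·0.01 = 115.233 m².
V = 14.4·8.1·4.7 = 548.208 m³.
RT60 = 0.161 · V / A = 0.161 × 548.208 / 115.233 = 0.766 s.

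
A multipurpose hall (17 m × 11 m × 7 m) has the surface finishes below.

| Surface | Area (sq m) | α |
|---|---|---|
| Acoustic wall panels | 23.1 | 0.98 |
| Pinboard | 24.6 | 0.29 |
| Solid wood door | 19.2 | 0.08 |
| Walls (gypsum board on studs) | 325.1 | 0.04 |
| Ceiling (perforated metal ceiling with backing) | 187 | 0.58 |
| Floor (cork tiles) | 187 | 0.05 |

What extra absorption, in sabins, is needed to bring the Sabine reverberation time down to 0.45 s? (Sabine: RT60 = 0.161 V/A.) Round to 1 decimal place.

306.2 sabins

Equivalent absorption area: A₁ = 23.1×0.98 + 24.6×0.29 + 19.2×0.08 + 325.1×0.04 + 187×0.58 + 187×0.05 = 162.122 sq m.
For T = 0.45 s, need A₂ = 0.161·V/T = 0.161·1309/0.45 = 468.331 sabins.
ΔA = A₂ − A₁ = 468.331 − 162.122 = 306.2 sabins.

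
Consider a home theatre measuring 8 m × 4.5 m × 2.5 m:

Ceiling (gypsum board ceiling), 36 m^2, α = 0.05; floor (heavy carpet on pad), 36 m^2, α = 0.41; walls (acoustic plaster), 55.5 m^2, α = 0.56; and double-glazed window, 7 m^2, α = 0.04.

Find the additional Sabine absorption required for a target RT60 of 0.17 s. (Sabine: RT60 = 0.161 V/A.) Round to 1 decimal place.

Equivalent absorption area: A₁ = 36·0.05 + 36·0.41 + 55.5·0.56 + 7·0.04 = 47.920 m^2.
V = 90 m³. Required absorption A₂ = 0.161 × 90 / 0.17 = 85.235 sabins.
Additional absorption ΔA = 85.235 − 47.920 = 37.3 sabins.

37.3 sabins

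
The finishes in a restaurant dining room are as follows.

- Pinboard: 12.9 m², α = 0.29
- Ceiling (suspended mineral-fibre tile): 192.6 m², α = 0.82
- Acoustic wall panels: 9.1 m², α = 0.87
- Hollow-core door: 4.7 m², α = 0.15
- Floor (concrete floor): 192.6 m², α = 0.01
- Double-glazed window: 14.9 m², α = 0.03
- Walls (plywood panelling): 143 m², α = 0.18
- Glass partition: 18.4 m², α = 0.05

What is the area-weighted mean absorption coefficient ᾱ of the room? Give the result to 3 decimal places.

0.339

Total surface area S = 588.2 m².
Σ(Sᵢαᵢ) = 12.9·0.29 + 192.6·0.82 + 9.1·0.87 + 4.7·0.15 + 192.6·0.01 + 14.9·0.03 + 143·0.18 + 18.4·0.05 = 199.328.
ᾱ = A/S = 0.339.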